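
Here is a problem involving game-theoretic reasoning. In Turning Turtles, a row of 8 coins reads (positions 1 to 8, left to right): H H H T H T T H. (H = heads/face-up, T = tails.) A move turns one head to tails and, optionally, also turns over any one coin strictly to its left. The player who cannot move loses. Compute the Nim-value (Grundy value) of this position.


Coins: H H H T H T T H
Key fact: a single head at position k behaves exactly like a Nim heap of size k (turning it to T and optionally flipping a coin at j < k corresponds to moving the heap from k to j, or to 0), and heads combine as a disjunctive sum (two heads at the same place would cancel, matching j XOR j = 0). So the Nim-value is the XOR of the 1-indexed positions of the heads.
Face-up positions (1-indexed): [1, 2, 3, 5, 8]
XOR 0 with 1: 0 XOR 1 = 1
XOR 1 with 2: 1 XOR 2 = 3
XOR 3 with 3: 3 XOR 3 = 0
XOR 0 with 5: 0 XOR 5 = 5
XOR 5 with 8: 5 XOR 8 = 13
Nim-value = 13

13


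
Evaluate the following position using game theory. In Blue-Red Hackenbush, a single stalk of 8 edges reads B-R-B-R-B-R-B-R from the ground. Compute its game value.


Edges (from ground): B-R-B-R-B-R-B-R
By Berlekamp's sign-expansion rule, a Blue-Red Hackenbush stalk has the value of the surreal number whose sign sequence is the edge sequence with B -> + and R -> -.
Sign sequence: +-+-+-+-
Trace the sign expansion in the surreal number tree, starting from 0:
Edge 1: B (sign +) -> bounds (0, +inf), value = 1
Edge 2: R (sign -) -> bounds (0, 1), value = 1/2
Edge 3: B (sign +) -> bounds (1/2, 1), value = 3/4
Edge 4: R (sign -) -> bounds (1/2, 3/4), value = 5/8
Edge 5: B (sign +) -> bounds (5/8, 3/4), value = 11/16
Edge 6: R (sign -) -> bounds (5/8, 11/16), value = 21/32
Edge 7: B (sign +) -> bounds (21/32, 11/16), value = 43/64
Edge 8: R (sign -) -> bounds (21/32, 43/64), value = 85/128
Game value = 85/128

85/128


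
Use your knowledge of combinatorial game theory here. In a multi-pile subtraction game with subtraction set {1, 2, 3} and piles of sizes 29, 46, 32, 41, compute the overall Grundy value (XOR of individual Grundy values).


Subtraction set: {1, 2, 3}
For this subtraction set, G(n) = n mod 4 (period = max + 1 = 4).
Pile 1 (size 29): G(29) = 29 mod 4 = 1
Pile 2 (size 46): G(46) = 46 mod 4 = 2
Pile 3 (size 32): G(32) = 32 mod 4 = 0
Pile 4 (size 41): G(41) = 41 mod 4 = 1
Total Grundy value = XOR of all: 1 XOR 2 XOR 0 XOR 1 = 2

2


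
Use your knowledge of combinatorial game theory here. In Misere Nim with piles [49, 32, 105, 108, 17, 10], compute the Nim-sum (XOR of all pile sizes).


We need the XOR (exclusive or) of all pile sizes.
After XOR-ing pile 1 (size 49): 0 XOR 49 = 49
After XOR-ing pile 2 (size 32): 49 XOR 32 = 17
After XOR-ing pile 3 (size 105): 17 XOR 105 = 120
After XOR-ing pile 4 (size 108): 120 XOR 108 = 20
After XOR-ing pile 5 (size 17): 20 XOR 17 = 5
After XOR-ing pile 6 (size 10): 5 XOR 10 = 15
The Nim-value of this position is 15.

15


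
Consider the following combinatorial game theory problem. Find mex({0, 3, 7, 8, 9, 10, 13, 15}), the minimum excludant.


Set = {0, 3, 7, 8, 9, 10, 13, 15}
0 is in the set.
1 is NOT in the set. This is the mex.
mex = 1

1


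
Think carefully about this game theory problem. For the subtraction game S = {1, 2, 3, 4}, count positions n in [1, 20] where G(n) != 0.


Subtraction set S = {1, 2, 3, 4}, so G(n) = n mod 5.
G(n) = 0 when n is a multiple of 5.
Multiples of 5 in [1, 20]: 4
N-positions (nonzero Grundy) = 20 - 4 = 16

16


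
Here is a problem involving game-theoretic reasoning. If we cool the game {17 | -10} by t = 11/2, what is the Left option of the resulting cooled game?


Original game: {17 | -10} (a switch {a | b} with a > b).
Cooling by t (for t below the temperature (a - b)/2 = 27/2) taxes each move by t: {a | b} cooled by t is {a - t | b + t}.
Cooling amount: t = 11/2
Cooled Left option: 17 - 11/2 = 23/2
Cooled Right option: -10 + 11/2 = -9/2
Cooled game: {23/2 | -9/2}
Left option = 23/2

23/2


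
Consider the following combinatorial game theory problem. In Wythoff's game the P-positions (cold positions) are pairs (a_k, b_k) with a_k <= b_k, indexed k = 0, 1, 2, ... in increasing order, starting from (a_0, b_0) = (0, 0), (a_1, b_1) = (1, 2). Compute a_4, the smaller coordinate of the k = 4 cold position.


By Wythoff's theorem, a_k = floor(k * phi) and b_k = floor(k * phi^2) = a_k + k, where phi = (1 + sqrt(5))/2 is the golden ratio.
phi = (1 + sqrt(5))/2 = 1.618034
k = 4
k * phi = 4 * 1.618034 = 6.472136
a_4 = floor(k * phi) = 6

6


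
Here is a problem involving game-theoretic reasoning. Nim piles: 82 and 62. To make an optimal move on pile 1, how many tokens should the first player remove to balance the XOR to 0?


Piles: 82 and 62
Current XOR: 82 XOR 62 = 108 (non-zero, so this is an N-position).
To make the XOR zero, we need to find a move that balances the piles.
For pile 1 (size 82): target = 82 XOR 108 = 62
We reduce pile 1 from 82 to 62.
Tokens removed: 82 - 62 = 20
Verification: 62 XOR 62 = 0

20


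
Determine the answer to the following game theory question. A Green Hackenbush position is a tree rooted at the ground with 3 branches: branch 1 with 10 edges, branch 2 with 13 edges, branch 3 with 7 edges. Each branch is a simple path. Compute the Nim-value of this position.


The tree has 3 branches from the ground vertex.
In Green Hackenbush, the Nim-value of a simple path of length k is k.
Branch 1: length 10, Nim-value = 10
Branch 2: length 13, Nim-value = 13
Branch 3: length 7, Nim-value = 7
Total Nim-value = XOR of all branch values:
0 XOR 10 = 10
10 XOR 13 = 7
7 XOR 7 = 0
Nim-value of the tree = 0

0


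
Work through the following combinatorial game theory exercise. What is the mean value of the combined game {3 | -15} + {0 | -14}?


G1 = {3 | -15}, G2 = {0 | -14}
Each is a switch {a | b} with numbers a > b; its mean value is (a + b)/2, and mean value is additive over game sums: m(G1 + G2) = m(G1) + m(G2).
Mean of G1 = (3 + (-15))/2 = -12/2 = -6
Mean of G2 = (0 + (-14))/2 = -14/2 = -7
Mean of G1 + G2 = -6 + -7 = -13

-13


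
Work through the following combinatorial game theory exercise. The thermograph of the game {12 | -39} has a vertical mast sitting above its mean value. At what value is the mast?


Game = {12 | -39}, a switch {a | b} with numbers a > b.
Its thermograph has left wall a - t and right wall b + t, which meet at t = (a - b)/2, where both equal (a + b)/2. So the mast (mean value) is at (a + b)/2.
Mean = (12 + (-39))/2 = -27/2 = -27/2

-27/2


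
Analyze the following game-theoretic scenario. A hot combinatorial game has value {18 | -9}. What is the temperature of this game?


The game is {18 | -9}, a switch {a | b} with numbers a > b.
Cooling {a | b} by t gives {a - t | b + t}, which stops being hot when a - t = b + t, i.e. at t = (a - b)/2. So the temperature of a switch is (a - b)/2.
Temperature = (Left option - Right option) / 2
= (18 - (-9)) / 2
= 27 / 2
= 27/2

27/2


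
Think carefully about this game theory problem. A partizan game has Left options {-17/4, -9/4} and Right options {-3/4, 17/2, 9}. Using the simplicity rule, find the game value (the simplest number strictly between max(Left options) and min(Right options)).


Left options: {-17/4, -9/4}, max = -9/4
Right options: {-3/4, 17/2, 9}, min = -3/4
All options are numbers and max(Left) < min(Right), so by the simplicity theorem the value is the simplest (earliest-born) number strictly between -9/4 and -3/4.
Integers -2 through -1 all lie strictly between -9/4 and -3/4.
Among integers, the simplest (lowest birthday = smallest |n|; 0 is born on day 0, +-n on day n) is -1.
No non-integer in the interval can be simpler: if x is a non-integer in the interval, then floor(x) or ceil(x) also lies in the interval (the interval contains an integer), and both are proper prefixes of x's sign expansion, i.e. born earlier. So the game value is -1.
Game value = -1

-1


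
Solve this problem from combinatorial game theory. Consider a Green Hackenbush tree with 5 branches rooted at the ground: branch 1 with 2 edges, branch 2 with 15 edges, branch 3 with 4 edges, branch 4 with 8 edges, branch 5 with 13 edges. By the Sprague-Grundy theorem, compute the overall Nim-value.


The tree has 5 branches from the ground vertex.
In Green Hackenbush, the Nim-value of a simple path of length k is k.
Branch 1: length 2, Nim-value = 2
Branch 2: length 15, Nim-value = 15
Branch 3: length 4, Nim-value = 4
Branch 4: length 8, Nim-value = 8
Branch 5: length 13, Nim-value = 13
Total Nim-value = XOR of all branch values:
0 XOR 2 = 2
2 XOR 15 = 13
13 XOR 4 = 9
9 XOR 8 = 1
1 XOR 13 = 12
Nim-value of the tree = 12

12


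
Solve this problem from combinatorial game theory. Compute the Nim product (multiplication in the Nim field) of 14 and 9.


Nim multiplication is bilinear over XOR: (u XOR v) * w = (u*w) XOR (v*w).
So we split each operand into its bit components and XOR the pairwise Nim products.
14 = 2 + 4 + 8 (as XOR of powers of 2).
9 = 1 + 8 (as XOR of powers of 2).
Using the standard Nim-product table on single bits:
  2*2 = 3,   2*4 = 8,   2*8 = 12,
  4*4 = 6,   4*8 = 11,  8*8 = 13,
and  1*x = x (identity), k*l = l*k (commutative).
Pairwise Nim products:
  2 * 1 = 2
  2 * 8 = 12
  4 * 1 = 4
  4 * 8 = 11
  8 * 1 = 8
  8 * 8 = 13
XOR them: 2 XOR 12 XOR 4 XOR 11 XOR 8 XOR 13 = 4.
Result: 14 * 9 = 4 (in Nim).

4


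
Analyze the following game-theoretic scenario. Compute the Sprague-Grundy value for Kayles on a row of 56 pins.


Kayles: a move removes 1 or 2 adjacent pins from a contiguous row.
Removing pins from a row of k leaves two independent rows (a, b) with a + b = k - 1 (one pin) or a + b = k - 2 (two pins); an end removal gives a = 0.
By Sprague-Grundy, G(k) = mex{ G(a) XOR G(b) } over all these splits. G(0) = 0.
G(1): splits (0,0):0^0=0 -> mex({0}) = 1
G(2): splits (0,1):0^1=1 (0,0):0^0=0 -> mex({0, 1}) = 2
G(3): splits (0,2):0^2=2 (1,1):1^1=0 (0,1):0^1=1 -> mex({0, 1, 2}) = 3
G(4): splits (0,3):0^3=3 (1,2):1^2=3 (0,2):0^2=2 (1,1):1^1=0 -> mex({0, 2, 3}) = 1
G(5): splits (0,4):0^1=1 (1,3):1^3=2 (2,2):2^2=0 (0,3):0^3=3 (1,2):1^2=3 -> mex({0, 1, 2, 3}) = 4
G(6) = mex({0, 1, 2, 4}) = 3
G(7) = mex({0, 1, 3, 4, 5}) = 2
G(8) = mex({0, 2, 3, 5, 6}) = 1
G(9) = mex({0, 1, 2, 3, 6, 7}) = 4
G(10) = mex({0, 1, 3, 4, 5, 7}) = 2
G(11) = mex({0, 1, 2, 3, 4, 5}) = 6
G(12) = mex({0, 1, 2, 3, 5, 6, 7}) = 4
G(13) = mex({0, 2, 3, 4, 6, 7}) = 1
G(14) = mex({0, 1, 4, 5, 6, 7}) = 2
G(15) = mex({0, 1, 2, 3, 4, 5, 6}) = 7
G(16) = mex({0, 2, 3, 5, 6, 7}) = 1
G(17) = mex({0, 1, 2, 3, 5, 6, 7}) = 4
G(18) = mex({0, 1, 2, 4, 5, 6}) = 3
G(19) = mex({0, 1, 3, 4, 5, 7}) = 2
G(20) = mex({0, 2, 3, 4, 5, 6, 7}) = 1
G(21) = mex({0, 1, 2, 3, 5, 6, 7}) = 4
G(22) = mex({0, 1, 2, 3, 4, 5, 7}) = 6
G(23) = mex({0, 1, 2, 3, 4, 5, 6}) = 7
G(24) = mex({0, 1, 2, 3, 5, 6, 7}) = 4
G(25) = mex({0, 2, 3, 4, 6, 7}) = 1
G(26) = mex({0, 1, 3, 4, 5, 6, 7}) = 2
G(27) = mex({0, 1, 2, 3, 4, 5, 6, 7}) = 8
G(28) = mex({0, 1, 2, 3, 4, 6, 7, 8}) = 5
G(29) = mex({0, 1, 2, 3, 5, 6, 7, 8, 9}) = 4
G(30) = mex({0, 1, 2, 3, 4, 5, 6, 9, 10}) = 7
G(31) = mex({0, 1, 3, 4, 5, 7, 10, 11}) = 2
G(32) = mex({0, 2, 3, 4, 5, 6, 7, 9, 11}) = 1
G(33) = mex({0, 1, 2, 3, 4, 5, 6, 7, 9, 12}) = 8
G(34) = mex({0, 1, 2, 3, 4, 5, 7, 8, 11, 12}) = 6
G(35) = mex({0, 1, 2, 3, 4, 5, 6, 8, 9, 10, 11}) = 7
G(36) = mex({0, 1, 2, 3, 5, 6, 7, 9, 10}) = 4
G(37) = mex({0, 2, 3, 4, 6, 7, 9, 10, 11, 12}) = 1
G(38) = mex({0, 1, 3, 4, 5, 6, 7, 9, 10, 11, 12}) = 2
G(39) = mex({0, 1, 2, 4, 5, 6, 7, 9, 10, 12, 14}) = 3
G(40) = mex({0, 2, 3, 4, 6, 7, 11, 12, 14}) = 1
G(41) = mex({0, 1, 2, 3, 5, 6, 7, 9, 10, 11, 12}) = 4
G(42) = mex({0, 1, 2, 3, 4, 5, 6, 9, 10}) = 7
G(43) = mex({0, 1, 3, 4, 5, 7, 9, 10, 12, 15}) = 2
G(44) = mex({0, 2, 3, 4, 5, 6, 7, 9, 10, 12, 15}) = 1
G(45) = mex({0, 1, 2, 3, 4, 5, 6, 7, 9, 10, 12, 14}) = 8
G(46) = mex({0, 1, 3, 4, 5, 7, 8, 11, 12, 14}) = 2
G(47) = mex({0, 1, 2, 3, 4, 5, 6, 8, 9, 10, 11, 12}) = 7
G(48) = mex({0, 1, 2, 3, 5, 6, 7, 9, 10}) = 4
G(49) = mex({0, 2, 3, 4, 6, 7, 9, 10, 11, 12, 15}) = 1
G(50) = mex({0, 1, 4, 5, 6, 7, 9, 11, 12, 14, 15}) = 2
G(51) = mex({0, 1, 2, 3, 4, 5, 6, 7, 9, 12, 14, 15}) = 8
G(52) = mex({0, 2, 3, 4, 5, 6, 7, 8, 11, 12, 15}) = 1
G(53) = mex({0, 1, 2, 3, 5, 6, 7, 8, 9, 10, 11, 12}) = 4
G(54) = mex({0, 1, 2, 3, 4, 5, 6, 9, 10}) = 7
G(55) = mex({0, 1, 3, 4, 5, 7, 9, 10, 11, 12}) = 2
G(56) = mex({0, 2, 3, 4, 5, 6, 7, 9, 10, 11, 12, 13, 14}) = 1
Therefore G(56) = 1.

1


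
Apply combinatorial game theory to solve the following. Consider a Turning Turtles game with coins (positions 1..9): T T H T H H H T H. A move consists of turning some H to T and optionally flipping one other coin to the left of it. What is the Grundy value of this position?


Coins: T T H T H H H T H
Key fact: a single head at position k behaves exactly like a Nim heap of size k (turning it to T and optionally flipping a coin at j < k corresponds to moving the heap from k to j, or to 0), and heads combine as a disjunctive sum (two heads at the same place would cancel, matching j XOR j = 0). So the Nim-value is the XOR of the 1-indexed positions of the heads.
Face-up positions (1-indexed): [3, 5, 6, 7, 9]
XOR 0 with 3: 0 XOR 3 = 3
XOR 3 with 5: 3 XOR 5 = 6
XOR 6 with 6: 6 XOR 6 = 0
XOR 0 with 7: 0 XOR 7 = 7
XOR 7 with 9: 7 XOR 9 = 14
Nim-value = 14

14


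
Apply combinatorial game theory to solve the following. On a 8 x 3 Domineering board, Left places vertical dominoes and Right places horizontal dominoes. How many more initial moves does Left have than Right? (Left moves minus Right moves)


Board is 8 x 3 (rows x cols).
Left (vertical) placements: (rows-1) * cols = 7 * 3 = 21
Right (horizontal) placements: rows * (cols-1) = 8 * 2 = 16
Advantage = Left - Right = 21 - 16 = 5

5


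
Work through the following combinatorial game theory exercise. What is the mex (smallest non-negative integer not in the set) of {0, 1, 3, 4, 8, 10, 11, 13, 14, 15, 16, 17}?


Set = {0, 1, 3, 4, 8, 10, 11, 13, 14, 15, 16, 17}
0 is in the set.
1 is in the set.
2 is NOT in the set. This is the mex.
mex = 2

2


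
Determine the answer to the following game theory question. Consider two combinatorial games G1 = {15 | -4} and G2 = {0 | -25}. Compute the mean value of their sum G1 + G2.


G1 = {15 | -4}, G2 = {0 | -25}
Each is a switch {a | b} with numbers a > b; its mean value is (a + b)/2, and mean value is additive over game sums: m(G1 + G2) = m(G1) + m(G2).
Mean of G1 = (15 + (-4))/2 = 11/2 = 11/2
Mean of G2 = (0 + (-25))/2 = -25/2 = -25/2
Mean of G1 + G2 = 11/2 + -25/2 = -7

-7


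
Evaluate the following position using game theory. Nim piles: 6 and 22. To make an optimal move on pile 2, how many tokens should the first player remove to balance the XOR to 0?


Piles: 6 and 22
Current XOR: 6 XOR 22 = 16 (non-zero, so this is an N-position).
To make the XOR zero, we need to find a move that balances the piles.
For pile 2 (size 22): target = 22 XOR 16 = 6
We reduce pile 2 from 22 to 6.
Tokens removed: 22 - 6 = 16
Verification: 6 XOR 6 = 0

16


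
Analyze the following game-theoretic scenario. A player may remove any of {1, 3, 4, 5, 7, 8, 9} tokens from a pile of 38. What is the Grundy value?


The subtraction set is S = {1, 3, 4, 5, 7, 8, 9}.
G(k) = mex{ G(k - s) : s in S, s <= k }. We compute iteratively: G(0) = 0.
G(1) = mex({0}) = 1
G(2) = mex({1}) = 0
G(3) = mex({0}) = 1
G(4) = mex({0, 1}) = 2
G(5) = mex({0, 1, 2}) = 3
G(6) = mex({0, 1, 3}) = 2
G(7) = mex({0, 1, 2}) = 3
G(8) = mex({0, 1, 2, 3}) = 4
G(9) = mex({0, 1, 2, 3, 4}) = 5
G(10) = mex({0, 1, 2, 3, 5}) = 4
G(11) = mex({0, 1, 2, 3, 4}) = 5
G(12) = mex({1, 2, 3, 4, 5}) = 0
G(13) = mex({0, 2, 3, 4, 5}) = 1
G(14) = mex({1, 2, 3, 4, 5}) = 0
G(15) = mex({0, 2, 3, 4, 5}) = 1
G(16) = mex({0, 1, 3, 4, 5}) = 2
G(17) = mex({0, 1, 2, 4, 5}) = 3
G(18) = mex({0, 1, 3, 4, 5}) = 2
G(19) = mex({0, 1, 2, 4, 5}) = 3
G(20) = mex({0, 1, 2, 3, 5}) = 4
Observe that G(12)..G(20) = 0, 1, 0, 1, 2, 3, 2, 3, 4 repeats G(0)..G(8) = 0, 1, 0, 1, 2, 3, 2, 3, 4.
For k >= max(S) = 9, G(k) is determined by the previous 9 values G(k-9)..G(k-1); a window of 9 consecutive values has recurred shifted by 12, so by induction G(k + 12) = G(k) for all k >= 0: the sequence is periodic from the start with period 12.
One period: G(0..11) = 0, 1, 0, 1, 2, 3, 2, 3, 4, 5, 4, 5.
38 mod 12 = 2, so G(38) = G(2) = 0.

0


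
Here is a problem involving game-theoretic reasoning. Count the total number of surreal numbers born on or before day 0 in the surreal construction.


Day 0: {|} = 0 is born. Count = 1.
Day n: the number of surreal numbers born by day n is 2^(n+1) - 1.
By day 0: 2^1 - 1 = 1
By day 0: 1 surreal numbers.

1


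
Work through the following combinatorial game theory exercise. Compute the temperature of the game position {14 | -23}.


The game is {14 | -23}, a switch {a | b} with numbers a > b.
Cooling {a | b} by t gives {a - t | b + t}, which stops being hot when a - t = b + t, i.e. at t = (a - b)/2. So the temperature of a switch is (a - b)/2.
Temperature = (Left option - Right option) / 2
= (14 - (-23)) / 2
= 37 / 2
= 37/2

37/2


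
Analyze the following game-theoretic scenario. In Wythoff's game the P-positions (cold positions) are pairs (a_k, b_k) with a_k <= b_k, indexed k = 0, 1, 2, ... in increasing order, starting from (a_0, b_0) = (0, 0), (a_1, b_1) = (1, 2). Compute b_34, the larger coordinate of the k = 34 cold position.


By Wythoff's theorem, a_k = floor(k * phi) and b_k = floor(k * phi^2) = a_k + k, where phi = (1 + sqrt(5))/2 is the golden ratio.
phi = (1 + sqrt(5))/2 = 1.618034
phi^2 = phi + 1 = 2.618034
k = 34
k * phi^2 = 34 * 2.618034 = 89.013156
b_34 = floor(k * phi^2) = 89 (check: a_34 + k = 55 + 34 = 89)

89


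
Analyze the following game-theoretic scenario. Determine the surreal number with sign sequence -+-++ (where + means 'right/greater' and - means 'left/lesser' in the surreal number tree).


Sign expansion: -+-++
Rule: track bounds (lo, hi), initially (-inf, +inf). On '+', the current value becomes lo and we move to the simplest number in (value, hi): value + 1 if hi = +inf, otherwise the midpoint (value + hi)/2. On '-', the current value becomes hi and we move to value - 1 if lo = -inf, otherwise the midpoint (lo + value)/2.
Start at 0.
Step 1: sign = -, move left. Bounds: (-inf, 0). Value = -1
Step 2: sign = +, move right. Bounds: (-1, 0). Value = -1/2
Step 3: sign = -, move left. Bounds: (-1, -1/2). Value = -3/4
Step 4: sign = +, move right. Bounds: (-3/4, -1/2). Value = -5/8
Step 5: sign = +, move right. Bounds: (-5/8, -1/2). Value = -9/16
The surreal number with sign expansion -+-++ is -9/16.

-9/16


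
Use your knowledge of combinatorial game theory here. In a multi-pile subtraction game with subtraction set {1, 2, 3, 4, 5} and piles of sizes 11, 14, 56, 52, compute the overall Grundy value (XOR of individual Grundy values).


Subtraction set: {1, 2, 3, 4, 5}
For this subtraction set, G(n) = n mod 6 (period = max + 1 = 6).
Pile 1 (size 11): G(11) = 11 mod 6 = 5
Pile 2 (size 14): G(14) = 14 mod 6 = 2
Pile 3 (size 56): G(56) = 56 mod 6 = 2
Pile 4 (size 52): G(52) = 52 mod 6 = 4
Total Grundy value = XOR of all: 5 XOR 2 XOR 2 XOR 4 = 1

1


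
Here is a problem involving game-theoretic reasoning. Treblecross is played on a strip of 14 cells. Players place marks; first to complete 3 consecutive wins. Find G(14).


Treblecross: place X on empty cells; 3-in-a-row wins.
Playing within two cells of an existing X lets the opponent win at once, so sensible play treats the cells i-2..i+2 around each X as dead. The player left with no safe cell loses, so this is a normal-play take-away game on strips of safe cells.
Placing X at cell i (0-indexed) of a strip of k safe cells leaves independent strips of sizes max(0, i-2) and max(0, k-i-3). Hence G(k) = mex{ G(max(0,i-2)) XOR G(max(0,k-i-3)) : 0 <= i < k }, with G(0) = 0.
G(1): splits (0,0):0^0=0 -> mex({0}) = 1
G(2): splits (0,0):0^0=0 -> mex({0}) = 1
G(3): splits (0,0):0^0=0 -> mex({0}) = 1
G(4): splits (0,1):0^1=1 (0,0):0^0=0 -> mex({0, 1}) = 2
G(5): splits (0,2):0^1=1 (0,1):0^1=1 (0,0):0^0=0 -> mex({0, 1}) = 2
G(6) = mex({1}) = 0
G(7) = mex({0, 1, 2}) = 3
G(8) = mex({0, 1, 2}) = 3
G(9) = mex({0, 2}) = 1
G(10) = mex({0, 2, 3}) = 1
G(11) = mex({0, 3}) = 1
G(12) = mex({1, 3}) = 0
G(13) = mex({0, 1, 2, 3}) = 4
G(14) = mex({0, 1, 2}) = 3
Therefore G(14) = 3.

3


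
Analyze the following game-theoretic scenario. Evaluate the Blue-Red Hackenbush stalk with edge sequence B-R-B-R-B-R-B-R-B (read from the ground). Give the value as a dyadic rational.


Edges (from ground): B-R-B-R-B-R-B-R-B
By Berlekamp's sign-expansion rule, a Blue-Red Hackenbush stalk has the value of the surreal number whose sign sequence is the edge sequence with B -> + and R -> -.
Sign sequence: +-+-+-+-+
Trace the sign expansion in the surreal number tree, starting from 0:
Edge 1: B (sign +) -> bounds (0, +inf), value = 1
Edge 2: R (sign -) -> bounds (0, 1), value = 1/2
Edge 3: B (sign +) -> bounds (1/2, 1), value = 3/4
Edge 4: R (sign -) -> bounds (1/2, 3/4), value = 5/8
Edge 5: B (sign +) -> bounds (5/8, 3/4), value = 11/16
Edge 6: R (sign -) -> bounds (5/8, 11/16), value = 21/32
Edge 7: B (sign +) -> bounds (21/32, 11/16), value = 43/64
Edge 8: R (sign -) -> bounds (21/32, 43/64), value = 85/128
Edge 9: B (sign +) -> bounds (85/128, 43/64), value = 171/256
Game value = 171/256

171/256


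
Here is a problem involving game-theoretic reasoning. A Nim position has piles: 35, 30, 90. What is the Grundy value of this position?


We need the XOR (exclusive or) of all pile sizes.
After XOR-ing pile 1 (size 35): 0 XOR 35 = 35
After XOR-ing pile 2 (size 30): 35 XOR 30 = 61
After XOR-ing pile 3 (size 90): 61 XOR 90 = 103
The Nim-value of this position is 103.

103


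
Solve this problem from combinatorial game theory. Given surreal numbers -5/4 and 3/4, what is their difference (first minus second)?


x = -5/4, y = 3/4
Converting to common denominator: 4
x = -5/4, y = 3/4
x - y = -5/4 - 3/4 = -2

-2


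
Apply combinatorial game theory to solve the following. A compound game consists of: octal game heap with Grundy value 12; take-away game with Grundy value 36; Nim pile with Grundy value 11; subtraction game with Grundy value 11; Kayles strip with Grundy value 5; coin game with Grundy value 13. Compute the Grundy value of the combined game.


By the Sprague-Grundy theorem, the Grundy value of a sum of games is the XOR of individual Grundy values.
octal game heap: Grundy value = 12. Running XOR: 0 XOR 12 = 12
take-away game: Grundy value = 36. Running XOR: 12 XOR 36 = 40
Nim pile: Grundy value = 11. Running XOR: 40 XOR 11 = 35
subtraction game: Grundy value = 11. Running XOR: 35 XOR 11 = 40
Kayles strip: Grundy value = 5. Running XOR: 40 XOR 5 = 45
coin game: Grundy value = 13. Running XOR: 45 XOR 13 = 32
The combined Grundy value is 32.

32


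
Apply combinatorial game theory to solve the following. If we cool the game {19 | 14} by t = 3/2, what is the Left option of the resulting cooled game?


Original game: {19 | 14} (a switch {a | b} with a > b).
Cooling by t (for t below the temperature (a - b)/2 = 5/2) taxes each move by t: {a | b} cooled by t is {a - t | b + t}.
Cooling amount: t = 3/2
Cooled Left option: 19 - 3/2 = 35/2
Cooled Right option: 14 + 3/2 = 31/2
Cooled game: {35/2 | 31/2}
Left option = 35/2

35/2


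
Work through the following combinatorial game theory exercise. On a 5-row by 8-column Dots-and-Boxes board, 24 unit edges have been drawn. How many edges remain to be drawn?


Grid: 5 x 8 boxes, i.e. 6 rows and 9 columns of dots.
Horizontal edges: (rows + 1) * cols = 6 * 8 = 48
Vertical edges: rows * (cols + 1) = 5 * 9 = 45
Total edges: 48 + 45 = 93
Edges drawn: 24
Remaining: 93 - 24 = 69

69


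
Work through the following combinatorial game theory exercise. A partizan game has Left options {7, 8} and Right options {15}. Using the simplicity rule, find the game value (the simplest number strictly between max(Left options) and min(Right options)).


Left options: {7, 8}, max = 8
Right options: {15}, min = 15
All options are numbers and max(Left) < min(Right), so by the simplicity theorem the value is the simplest (earliest-born) number strictly between 8 and 15.
Integers 9 through 14 all lie strictly between 8 and 15.
Among integers, the simplest (lowest birthday = smallest |n|; 0 is born on day 0, +-n on day n) is 9.
No non-integer in the interval can be simpler: if x is a non-integer in the interval, then floor(x) or ceil(x) also lies in the interval (the interval contains an integer), and both are proper prefixes of x's sign expansion, i.e. born earlier. So the game value is 9.
Game value = 9

9


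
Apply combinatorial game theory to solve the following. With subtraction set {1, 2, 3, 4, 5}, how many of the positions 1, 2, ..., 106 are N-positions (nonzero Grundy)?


Subtraction set S = {1, 2, 3, 4, 5}, so G(n) = n mod 6.
G(n) = 0 when n is a multiple of 6.
Multiples of 6 in [1, 106]: 17
N-positions (nonzero Grundy) = 106 - 17 = 89

89


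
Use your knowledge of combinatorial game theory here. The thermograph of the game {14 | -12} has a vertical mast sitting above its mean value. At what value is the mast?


Game = {14 | -12}, a switch {a | b} with numbers a > b.
Its thermograph has left wall a - t and right wall b + t, which meet at t = (a - b)/2, where both equal (a + b)/2. So the mast (mean value) is at (a + b)/2.
Mean = (14 + (-12))/2 = 2/2 = 1

1


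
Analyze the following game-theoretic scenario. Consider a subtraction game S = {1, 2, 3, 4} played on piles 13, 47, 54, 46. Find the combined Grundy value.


Subtraction set: {1, 2, 3, 4}
For this subtraction set, G(n) = n mod 5 (period = max + 1 = 5).
Pile 1 (size 13): G(13) = 13 mod 5 = 3
Pile 2 (size 47): G(47) = 47 mod 5 = 2
Pile 3 (size 54): G(54) = 54 mod 5 = 4
Pile 4 (size 46): G(46) = 46 mod 5 = 1
Total Grundy value = XOR of all: 3 XOR 2 XOR 4 XOR 1 = 4

4


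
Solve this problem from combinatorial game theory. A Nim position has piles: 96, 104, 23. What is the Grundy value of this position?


We need the XOR (exclusive or) of all pile sizes.
After XOR-ing pile 1 (size 96): 0 XOR 96 = 96
After XOR-ing pile 2 (size 104): 96 XOR 104 = 8
After XOR-ing pile 3 (size 23): 8 XOR 23 = 31
The Nim-value of this position is 31.

31


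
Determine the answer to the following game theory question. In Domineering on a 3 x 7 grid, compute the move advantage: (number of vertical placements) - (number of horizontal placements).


Board is 3 x 7 (rows x cols).
Left (vertical) placements: (rows-1) * cols = 2 * 7 = 14
Right (horizontal) placements: rows * (cols-1) = 3 * 6 = 18
Advantage = Left - Right = 14 - 18 = -4

-4


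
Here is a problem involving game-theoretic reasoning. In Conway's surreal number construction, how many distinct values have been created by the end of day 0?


Day 0: {|} = 0 is born. Count = 1.
Day n: the number of surreal numbers born by day n is 2^(n+1) - 1.
By day 0: 2^1 - 1 = 1
By day 0: 1 surreal numbers.

1


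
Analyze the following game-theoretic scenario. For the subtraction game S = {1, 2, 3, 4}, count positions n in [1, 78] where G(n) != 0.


Subtraction set S = {1, 2, 3, 4}, so G(n) = n mod 5.
G(n) = 0 when n is a multiple of 5.
Multiples of 5 in [1, 78]: 15
N-positions (nonzero Grundy) = 78 - 15 = 63

63


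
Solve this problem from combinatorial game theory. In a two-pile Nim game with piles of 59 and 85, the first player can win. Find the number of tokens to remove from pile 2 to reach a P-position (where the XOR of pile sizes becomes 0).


Piles: 59 and 85
Current XOR: 59 XOR 85 = 110 (non-zero, so this is an N-position).
To make the XOR zero, we need to find a move that balances the piles.
For pile 2 (size 85): target = 85 XOR 110 = 59
We reduce pile 2 from 85 to 59.
Tokens removed: 85 - 59 = 26
Verification: 59 XOR 59 = 0

26


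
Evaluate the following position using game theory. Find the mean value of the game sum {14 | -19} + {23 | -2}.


G1 = {14 | -19}, G2 = {23 | -2}
Each is a switch {a | b} with numbers a > b; its mean value is (a + b)/2, and mean value is additive over game sums: m(G1 + G2) = m(G1) + m(G2).
Mean of G1 = (14 + (-19))/2 = -5/2 = -5/2
Mean of G2 = (23 + (-2))/2 = 21/2 = 21/2
Mean of G1 + G2 = -5/2 + 21/2 = 8

8


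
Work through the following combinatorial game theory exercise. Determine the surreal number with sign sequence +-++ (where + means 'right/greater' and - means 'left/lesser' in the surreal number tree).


Sign expansion: +-++
Rule: track bounds (lo, hi), initially (-inf, +inf). On '+', the current value becomes lo and we move to the simplest number in (value, hi): value + 1 if hi = +inf, otherwise the midpoint (value + hi)/2. On '-', the current value becomes hi and we move to value - 1 if lo = -inf, otherwise the midpoint (lo + value)/2.
Start at 0.
Step 1: sign = +, move right. Bounds: (0, +inf). Value = 1
Step 2: sign = -, move left. Bounds: (0, 1). Value = 1/2
Step 3: sign = +, move right. Bounds: (1/2, 1). Value = 3/4
Step 4: sign = +, move right. Bounds: (3/4, 1). Value = 7/8
The surreal number with sign expansion +-++ is 7/8.

7/8


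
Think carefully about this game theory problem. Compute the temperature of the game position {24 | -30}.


The game is {24 | -30}, a switch {a | b} with numbers a > b.
Cooling {a | b} by t gives {a - t | b + t}, which stops being hot when a - t = b + t, i.e. at t = (a - b)/2. So the temperature of a switch is (a - b)/2.
Temperature = (Left option - Right option) / 2
= (24 - (-30)) / 2
= 54 / 2
= 27

27


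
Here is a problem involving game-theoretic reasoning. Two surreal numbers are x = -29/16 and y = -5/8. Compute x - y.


x = -29/16, y = -5/8
Converting to common denominator: 16
x = -29/16, y = -10/16
x - y = -29/16 - -5/8 = -19/16

-19/16


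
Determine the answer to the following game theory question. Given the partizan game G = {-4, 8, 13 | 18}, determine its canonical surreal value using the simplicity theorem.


Left options: {-4, 8, 13}, max = 13
Right options: {18}, min = 18
All options are numbers and max(Left) < min(Right), so by the simplicity theorem the value is the simplest (earliest-born) number strictly between 13 and 18.
Integers 14 through 17 all lie strictly between 13 and 18.
Among integers, the simplest (lowest birthday = smallest |n|; 0 is born on day 0, +-n on day n) is 14.
No non-integer in the interval can be simpler: if x is a non-integer in the interval, then floor(x) or ceil(x) also lies in the interval (the interval contains an integer), and both are proper prefixes of x's sign expansion, i.e. born earlier. So the game value is 14.
Game value = 14

14


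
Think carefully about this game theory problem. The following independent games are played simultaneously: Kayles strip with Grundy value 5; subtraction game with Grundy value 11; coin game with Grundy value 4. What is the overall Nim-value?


By the Sprague-Grundy theorem, the Grundy value of a sum of games is the XOR of individual Grundy values.
Kayles strip: Grundy value = 5. Running XOR: 0 XOR 5 = 5
subtraction game: Grundy value = 11. Running XOR: 5 XOR 11 = 14
coin game: Grundy value = 4. Running XOR: 14 XOR 4 = 10
The combined Grundy value is 10.

10


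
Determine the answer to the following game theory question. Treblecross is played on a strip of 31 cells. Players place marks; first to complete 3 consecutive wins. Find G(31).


Treblecross: place X on empty cells; 3-in-a-row wins.
Playing within two cells of an existing X lets the opponent win at once, so sensible play treats the cells i-2..i+2 around each X as dead. The player left with no safe cell loses, so this is a normal-play take-away game on strips of safe cells.
Placing X at cell i (0-indexed) of a strip of k safe cells leaves independent strips of sizes max(0, i-2) and max(0, k-i-3). Hence G(k) = mex{ G(max(0,i-2)) XOR G(max(0,k-i-3)) : 0 <= i < k }, with G(0) = 0.
G(1): splits (0,0):0^0=0 -> mex({0}) = 1
G(2): splits (0,0):0^0=0 -> mex({0}) = 1
G(3): splits (0,0):0^0=0 -> mex({0}) = 1
G(4): splits (0,1):0^1=1 (0,0):0^0=0 -> mex({0, 1}) = 2
G(5): splits (0,2):0^1=1 (0,1):0^1=1 (0,0):0^0=0 -> mex({0, 1}) = 2
G(6) = mex({1}) = 0
G(7) = mex({0, 1, 2}) = 3
G(8) = mex({0, 1, 2}) = 3
G(9) = mex({0, 2}) = 1
G(10) = mex({0, 2, 3}) = 1
G(11) = mex({0, 3}) = 1
G(12) = mex({1, 3}) = 0
G(13) = mex({0, 1, 2, 3}) = 4
G(14) = mex({0, 1, 2}) = 3
G(15) = mex({0, 1, 2}) = 3
G(16) = mex({0, 1, 2, 4}) = 3
G(17) = mex({0, 1, 3, 4}) = 2
G(18) = mex({0, 1, 3, 4}) = 2
G(19) = mex({0, 1, 3, 5}) = 2
G(20) = mex({0, 1, 2, 3, 5}) = 4
G(21) = mex({0, 1, 2, 3, 5}) = 4
G(22) = mex({1, 2, 6}) = 0
G(23) = mex({0, 1, 2, 3, 4, 6}) = 5
G(24) = mex({0, 1, 2, 3, 4}) = 5
G(25) = mex({0, 1, 3, 4, 7}) = 2
G(26) = mex({0, 1, 3, 4, 5, 7}) = 2
G(27) = mex({0, 1, 3, 5}) = 2
G(28) = mex({0, 1, 2, 5}) = 3
G(29) = mex({0, 1, 2, 4, 5, 6}) = 3
G(30) = mex({1, 2, 4, 6}) = 0
G(31) = mex({0, 1, 2, 3, 4, 6}) = 5
Therefore G(31) = 5.

5


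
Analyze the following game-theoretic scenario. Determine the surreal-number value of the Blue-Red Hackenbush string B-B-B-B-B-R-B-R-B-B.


Edges (from ground): B-B-B-B-B-R-B-R-B-B
By Berlekamp's sign-expansion rule, a Blue-Red Hackenbush stalk has the value of the surreal number whose sign sequence is the edge sequence with B -> + and R -> -.
Sign sequence: +++++-+-++
Trace the sign expansion in the surreal number tree, starting from 0:
Edge 1: B (sign +) -> bounds (0, +inf), value = 1
Edge 2: B (sign +) -> bounds (1, +inf), value = 2
Edge 3: B (sign +) -> bounds (2, +inf), value = 3
Edge 4: B (sign +) -> bounds (3, +inf), value = 4
Edge 5: B (sign +) -> bounds (4, +inf), value = 5
Edge 6: R (sign -) -> bounds (4, 5), value = 9/2
Edge 7: B (sign +) -> bounds (9/2, 5), value = 19/4
Edge 8: R (sign -) -> bounds (9/2, 19/4), value = 37/8
Edge 9: B (sign +) -> bounds (37/8, 19/4), value = 75/16
Edge 10: B (sign +) -> bounds (75/16, 19/4), value = 151/32
Game value = 151/32

151/32


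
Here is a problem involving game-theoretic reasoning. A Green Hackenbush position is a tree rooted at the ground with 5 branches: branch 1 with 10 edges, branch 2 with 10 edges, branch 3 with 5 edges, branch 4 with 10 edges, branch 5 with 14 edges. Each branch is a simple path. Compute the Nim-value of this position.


The tree has 5 branches from the ground vertex.
In Green Hackenbush, the Nim-value of a simple path of length k is k.
Branch 1: length 10, Nim-value = 10
Branch 2: length 10, Nim-value = 10
Branch 3: length 5, Nim-value = 5
Branch 4: length 10, Nim-value = 10
Branch 5: length 14, Nim-value = 14
Total Nim-value = XOR of all branch values:
0 XOR 10 = 10
10 XOR 10 = 0
0 XOR 5 = 5
5 XOR 10 = 15
15 XOR 14 = 1
Nim-value of the tree = 1

1


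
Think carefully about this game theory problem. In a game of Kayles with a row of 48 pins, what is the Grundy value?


Kayles: a move removes 1 or 2 adjacent pins from a contiguous row.
Removing pins from a row of k leaves two independent rows (a, b) with a + b = k - 1 (one pin) or a + b = k - 2 (two pins); an end removal gives a = 0.
By Sprague-Grundy, G(k) = mex{ G(a) XOR G(b) } over all these splits. G(0) = 0.
G(1): splits (0,0):0^0=0 -> mex({0}) = 1
G(2): splits (0,1):0^1=1 (0,0):0^0=0 -> mex({0, 1}) = 2
G(3): splits (0,2):0^2=2 (1,1):1^1=0 (0,1):0^1=1 -> mex({0, 1, 2}) = 3
G(4): splits (0,3):0^3=3 (1,2):1^2=3 (0,2):0^2=2 (1,1):1^1=0 -> mex({0, 2, 3}) = 1
G(5): splits (0,4):0^1=1 (1,3):1^3=2 (2,2):2^2=0 (0,3):0^3=3 (1,2):1^2=3 -> mex({0, 1, 2, 3}) = 4
G(6) = mex({0, 1, 2, 4}) = 3
G(7) = mex({0, 1, 3, 4, 5}) = 2
G(8) = mex({0, 2, 3, 5, 6}) = 1
G(9) = mex({0, 1, 2, 3, 6, 7}) = 4
G(10) = mex({0, 1, 3, 4, 5, 7}) = 2
G(11) = mex({0, 1, 2, 3, 4, 5}) = 6
G(12) = mex({0, 1, 2, 3, 5, 6, 7}) = 4
G(13) = mex({0, 2, 3, 4, 6, 7}) = 1
G(14) = mex({0, 1, 4, 5, 6, 7}) = 2
G(15) = mex({0, 1, 2, 3, 4, 5, 6}) = 7
G(16) = mex({0, 2, 3, 5, 6, 7}) = 1
G(17) = mex({0, 1, 2, 3, 5, 6, 7}) = 4
G(18) = mex({0, 1, 2, 4, 5, 6}) = 3
G(19) = mex({0, 1, 3, 4, 5, 7}) = 2
G(20) = mex({0, 2, 3, 4, 5, 6, 7}) = 1
G(21) = mex({0, 1, 2, 3, 5, 6, 7}) = 4
G(22) = mex({0, 1, 2, 3, 4, 5, 7}) = 6
G(23) = mex({0, 1, 2, 3, 4, 5, 6}) = 7
G(24) = mex({0, 1, 2, 3, 5, 6, 7}) = 4
G(25) = mex({0, 2, 3, 4, 6, 7}) = 1
G(26) = mex({0, 1, 3, 4, 5, 6, 7}) = 2
G(27) = mex({0, 1, 2, 3, 4, 5, 6, 7}) = 8
G(28) = mex({0, 1, 2, 3, 4, 6, 7, 8}) = 5
G(29) = mex({0, 1, 2, 3, 5, 6, 7, 8, 9}) = 4
G(30) = mex({0, 1, 2, 3, 4, 5, 6, 9, 10}) = 7
G(31) = mex({0, 1, 3, 4, 5, 7, 10, 11}) = 2
G(32) = mex({0, 2, 3, 4, 5, 6, 7, 9, 11}) = 1
G(33) = mex({0, 1, 2, 3, 4, 5, 6, 7, 9, 12}) = 8
G(34) = mex({0, 1, 2, 3, 4, 5, 7, 8, 11, 12}) = 6
G(35) = mex({0, 1, 2, 3, 4, 5, 6, 8, 9, 10, 11}) = 7
G(36) = mex({0, 1, 2, 3, 5, 6, 7, 9, 10}) = 4
G(37) = mex({0, 2, 3, 4, 6, 7, 9, 10, 11, 12}) = 1
G(38) = mex({0, 1, 3, 4, 5, 6, 7, 9, 10, 11, 12}) = 2
G(39) = mex({0, 1, 2, 4, 5, 6, 7, 9, 10, 12, 14}) = 3
G(40) = mex({0, 2, 3, 4, 6, 7, 11, 12, 14}) = 1
G(41) = mex({0, 1, 2, 3, 5, 6, 7, 9, 10, 11, 12}) = 4
G(42) = mex({0, 1, 2, 3, 4, 5, 6, 9, 10}) = 7
G(43) = mex({0, 1, 3, 4, 5, 7, 9, 10, 12, 15}) = 2
G(44) = mex({0, 2, 3, 4, 5, 6, 7, 9, 10, 12, 15}) = 1
G(45) = mex({0, 1, 2, 3, 4, 5, 6, 7, 9, 10, 12, 14}) = 8
G(46) = mex({0, 1, 3, 4, 5, 7, 8, 11, 12, 14}) = 2
G(47) = mex({0, 1, 2, 3, 4, 5, 6, 8, 9, 10, 11, 12}) = 7
G(48) = mex({0, 1, 2, 3, 5, 6, 7, 9, 10}) = 4
Therefore G(48) = 4.

4


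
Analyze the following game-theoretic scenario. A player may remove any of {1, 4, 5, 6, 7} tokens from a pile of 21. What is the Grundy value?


The subtraction set is S = {1, 4, 5, 6, 7}.
G(k) = mex{ G(k - s) : s in S, s <= k }. We compute iteratively: G(0) = 0.
G(1) = mex({0}) = 1
G(2) = mex({1}) = 0
G(3) = mex({0}) = 1
G(4) = mex({0, 1}) = 2
G(5) = mex({0, 1, 2}) = 3
G(6) = mex({0, 1, 3}) = 2
G(7) = mex({0, 1, 2}) = 3
G(8) = mex({0, 1, 2, 3}) = 4
G(9) = mex({0, 1, 2, 3, 4}) = 5
G(10) = mex({1, 2, 3, 5}) = 0
G(11) = mex({0, 2, 3}) = 1
G(12) = mex({1, 2, 3, 4}) = 0
G(13) = mex({0, 2, 3, 4, 5}) = 1
G(14) = mex({0, 1, 3, 4, 5}) = 2
G(15) = mex({0, 1, 2, 4, 5}) = 3
G(16) = mex({0, 1, 3, 5}) = 2
Observe that G(10)..G(16) = 0, 1, 0, 1, 2, 3, 2 repeats G(0)..G(6) = 0, 1, 0, 1, 2, 3, 2.
For k >= max(S) = 7, G(k) is determined by the previous 7 values G(k-7)..G(k-1); a window of 7 consecutive values has recurred shifted by 10, so by induction G(k + 10) = G(k) for all k >= 0: the sequence is periodic from the start with period 10.
One period: G(0..9) = 0, 1, 0, 1, 2, 3, 2, 3, 4, 5.
21 mod 10 = 1, so G(21) = G(1) = 1.

1


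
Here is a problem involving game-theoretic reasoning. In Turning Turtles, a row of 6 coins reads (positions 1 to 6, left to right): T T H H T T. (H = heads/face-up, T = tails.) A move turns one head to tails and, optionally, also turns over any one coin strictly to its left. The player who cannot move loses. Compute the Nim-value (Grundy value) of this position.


Coins: T T H H T T
Key fact: a single head at position k behaves exactly like a Nim heap of size k (turning it to T and optionally flipping a coin at j < k corresponds to moving the heap from k to j, or to 0), and heads combine as a disjunctive sum (two heads at the same place would cancel, matching j XOR j = 0). So the Nim-value is the XOR of the 1-indexed positions of the heads.
Face-up positions (1-indexed): [3, 4]
XOR 0 with 3: 0 XOR 3 = 3
XOR 3 with 4: 3 XOR 4 = 7
Nim-value = 7

7


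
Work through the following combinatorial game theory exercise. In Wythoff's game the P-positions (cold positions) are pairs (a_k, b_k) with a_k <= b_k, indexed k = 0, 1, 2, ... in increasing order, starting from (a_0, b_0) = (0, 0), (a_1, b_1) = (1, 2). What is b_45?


By Wythoff's theorem, a_k = floor(k * phi) and b_k = floor(k * phi^2) = a_k + k, where phi = (1 + sqrt(5))/2 is the golden ratio.
phi = (1 + sqrt(5))/2 = 1.618034
phi^2 = phi + 1 = 2.618034
k = 45
k * phi^2 = 45 * 2.618034 = 117.811529
b_45 = floor(k * phi^2) = 117 (check: a_45 + k = 72 + 45 = 117)

117


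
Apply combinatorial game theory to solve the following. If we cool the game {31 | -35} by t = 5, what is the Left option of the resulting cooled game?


Original game: {31 | -35} (a switch {a | b} with a > b).
Cooling by t (for t below the temperature (a - b)/2 = 33) taxes each move by t: {a | b} cooled by t is {a - t | b + t}.
Cooling amount: t = 5
Cooled Left option: 31 - 5 = 26
Cooled Right option: -35 + 5 = -30
Cooled game: {26 | -30}
Left option = 26

26
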